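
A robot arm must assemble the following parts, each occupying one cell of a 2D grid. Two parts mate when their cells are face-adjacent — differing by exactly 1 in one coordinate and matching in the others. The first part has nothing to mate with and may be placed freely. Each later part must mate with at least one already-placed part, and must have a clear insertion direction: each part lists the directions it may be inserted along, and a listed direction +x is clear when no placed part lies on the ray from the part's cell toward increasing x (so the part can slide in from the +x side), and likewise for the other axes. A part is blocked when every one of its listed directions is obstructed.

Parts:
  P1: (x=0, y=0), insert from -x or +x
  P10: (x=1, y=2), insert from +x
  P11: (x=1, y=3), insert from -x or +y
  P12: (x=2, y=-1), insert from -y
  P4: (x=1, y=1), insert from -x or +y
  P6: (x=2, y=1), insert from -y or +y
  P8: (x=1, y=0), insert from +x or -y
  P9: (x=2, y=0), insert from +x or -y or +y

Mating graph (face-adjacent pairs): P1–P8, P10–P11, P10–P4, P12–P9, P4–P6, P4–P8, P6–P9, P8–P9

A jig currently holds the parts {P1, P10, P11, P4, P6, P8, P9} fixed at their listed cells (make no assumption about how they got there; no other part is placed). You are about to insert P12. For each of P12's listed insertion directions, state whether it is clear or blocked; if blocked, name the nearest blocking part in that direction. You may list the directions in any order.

-y: clear

-y: ray from P12(2, -1) has no placed part ⇒ clear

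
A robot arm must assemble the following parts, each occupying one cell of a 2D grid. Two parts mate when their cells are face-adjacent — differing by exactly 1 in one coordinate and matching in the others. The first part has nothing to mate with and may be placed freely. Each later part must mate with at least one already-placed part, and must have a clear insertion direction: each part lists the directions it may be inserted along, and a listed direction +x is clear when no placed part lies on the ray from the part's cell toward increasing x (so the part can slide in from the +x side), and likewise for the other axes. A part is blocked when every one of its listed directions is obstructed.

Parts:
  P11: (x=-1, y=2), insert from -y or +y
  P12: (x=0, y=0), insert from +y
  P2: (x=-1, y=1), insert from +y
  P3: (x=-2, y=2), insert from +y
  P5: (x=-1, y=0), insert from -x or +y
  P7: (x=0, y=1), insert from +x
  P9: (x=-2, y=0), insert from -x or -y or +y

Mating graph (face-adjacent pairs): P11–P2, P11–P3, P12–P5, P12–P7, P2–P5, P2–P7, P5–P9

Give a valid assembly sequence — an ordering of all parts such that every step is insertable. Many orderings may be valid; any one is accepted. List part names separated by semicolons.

1. P9@(-2, 0) [-x clear] — {P9}
2. P5@(-1, 0) [+y clear] — {P5, P9}
3. P2@(-1, 1) [+y clear] — {P2, P5, P9}
4. P12@(0, 0) [+y clear] — {P12, P2, P5, P9}
5. P7@(0, 1) [+x clear] — {P12, P2, P5, P7, P9}
6. P11@(-1, 2) [+y clear] — {P11, P12, P2, P5, P7, P9}
7. P3@(-2, 2) [+y clear] — {P11, P12, P2, P3, P5, P7, P9}

P9; P5; P2; P12; P7; P11; P3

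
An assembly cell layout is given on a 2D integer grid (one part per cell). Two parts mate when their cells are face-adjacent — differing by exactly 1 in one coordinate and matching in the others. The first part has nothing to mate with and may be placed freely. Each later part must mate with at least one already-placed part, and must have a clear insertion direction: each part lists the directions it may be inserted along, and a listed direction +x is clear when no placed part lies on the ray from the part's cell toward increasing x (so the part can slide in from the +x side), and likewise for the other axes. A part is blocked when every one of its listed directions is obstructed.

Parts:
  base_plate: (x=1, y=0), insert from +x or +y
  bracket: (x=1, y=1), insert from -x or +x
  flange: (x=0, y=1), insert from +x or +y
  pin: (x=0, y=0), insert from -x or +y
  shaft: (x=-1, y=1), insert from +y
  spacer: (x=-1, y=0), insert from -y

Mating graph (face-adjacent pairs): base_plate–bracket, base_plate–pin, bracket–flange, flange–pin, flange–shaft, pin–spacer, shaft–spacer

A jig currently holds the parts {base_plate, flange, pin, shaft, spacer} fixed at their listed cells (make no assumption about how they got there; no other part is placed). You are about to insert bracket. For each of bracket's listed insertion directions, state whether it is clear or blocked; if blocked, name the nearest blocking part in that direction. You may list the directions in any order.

-x: nearest on ray is flange@(0, 1) ⇒ blocked
+x: ray from bracket(1, 1) has no placed part ⇒ clear

+x: clear; -x: blocked by flange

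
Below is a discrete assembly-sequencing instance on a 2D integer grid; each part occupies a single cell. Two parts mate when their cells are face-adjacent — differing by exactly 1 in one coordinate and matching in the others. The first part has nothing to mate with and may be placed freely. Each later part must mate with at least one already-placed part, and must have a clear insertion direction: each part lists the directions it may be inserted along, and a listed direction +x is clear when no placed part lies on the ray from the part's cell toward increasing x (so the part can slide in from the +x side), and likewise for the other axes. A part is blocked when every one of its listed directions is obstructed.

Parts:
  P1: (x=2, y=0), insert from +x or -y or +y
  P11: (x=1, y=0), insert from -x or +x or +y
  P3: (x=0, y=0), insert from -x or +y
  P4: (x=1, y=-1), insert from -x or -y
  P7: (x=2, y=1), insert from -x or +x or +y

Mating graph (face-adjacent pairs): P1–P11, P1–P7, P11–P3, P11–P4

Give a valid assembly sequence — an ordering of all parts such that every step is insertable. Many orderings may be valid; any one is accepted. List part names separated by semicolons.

P3; P11; P1; P7; P4

1. P3@(0, 0) [-x clear] — {P3}
2. P11@(1, 0) [+x clear] — {P11, P3}
3. P1@(2, 0) [+x clear] — {P1, P11, P3}
4. P7@(2, 1) [-x clear] — {P1, P11, P3, P7}
5. P4@(1, -1) [-x clear] — {P1, P11, P3, P4, P7}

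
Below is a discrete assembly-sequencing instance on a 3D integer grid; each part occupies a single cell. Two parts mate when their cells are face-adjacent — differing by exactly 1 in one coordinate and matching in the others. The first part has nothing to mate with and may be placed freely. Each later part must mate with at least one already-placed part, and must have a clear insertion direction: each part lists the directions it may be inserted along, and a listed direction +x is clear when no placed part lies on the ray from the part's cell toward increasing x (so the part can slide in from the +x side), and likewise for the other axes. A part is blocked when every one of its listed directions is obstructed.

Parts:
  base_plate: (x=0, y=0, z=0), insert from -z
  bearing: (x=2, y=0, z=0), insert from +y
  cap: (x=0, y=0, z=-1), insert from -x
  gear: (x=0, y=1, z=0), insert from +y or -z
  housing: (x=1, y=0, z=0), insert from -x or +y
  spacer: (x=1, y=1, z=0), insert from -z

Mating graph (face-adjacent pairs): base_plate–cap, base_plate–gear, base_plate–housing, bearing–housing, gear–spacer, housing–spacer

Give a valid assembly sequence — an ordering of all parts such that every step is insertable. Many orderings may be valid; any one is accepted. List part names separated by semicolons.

1. bearing@(2, 0, 0) [+y clear] — {bearing}
2. housing@(1, 0, 0) [-x clear] — {bearing, housing}
3. base_plate@(0, 0, 0) [-z clear] — {base_plate, bearing, housing}
4. gear@(0, 1, 0) [+y clear] — {base_plate, bearing, gear, housing}
5. spacer@(1, 1, 0) [-z clear] — {base_plate, bearing, gear, housing, spacer}
6. cap@(0, 0, -1) [-x clear] — {base_plate, bearing, cap, gear, housing, spacer}

bearing; housing; base_plate; gear; spacer; cap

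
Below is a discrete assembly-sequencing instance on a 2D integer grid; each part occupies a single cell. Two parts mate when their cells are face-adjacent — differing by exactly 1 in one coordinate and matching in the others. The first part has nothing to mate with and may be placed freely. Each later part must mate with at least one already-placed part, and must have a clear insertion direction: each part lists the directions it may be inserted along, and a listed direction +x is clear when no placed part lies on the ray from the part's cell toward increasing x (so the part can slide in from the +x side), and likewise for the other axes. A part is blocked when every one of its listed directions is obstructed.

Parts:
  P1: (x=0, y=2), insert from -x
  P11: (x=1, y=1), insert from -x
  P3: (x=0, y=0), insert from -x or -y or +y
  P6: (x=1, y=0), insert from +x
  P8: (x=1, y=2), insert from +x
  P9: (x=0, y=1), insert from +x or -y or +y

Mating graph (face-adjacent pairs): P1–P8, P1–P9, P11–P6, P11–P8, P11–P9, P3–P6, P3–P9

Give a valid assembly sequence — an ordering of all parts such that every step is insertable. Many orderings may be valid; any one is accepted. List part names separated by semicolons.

P8; P1; P11; P9; P6; P3

1. P8@(1, 2) [+x clear] — {P8}
2. P1@(0, 2) [-x clear] — {P1, P8}
3. P11@(1, 1) [-x clear] — {P1, P11, P8}
4. P9@(0, 1) [-y clear] — {P1, P11, P8, P9}
5. P6@(1, 0) [+x clear] — {P1, P11, P6, P8, P9}
6. P3@(0, 0) [-x clear] — {P1, P11, P3, P6, P8, P9}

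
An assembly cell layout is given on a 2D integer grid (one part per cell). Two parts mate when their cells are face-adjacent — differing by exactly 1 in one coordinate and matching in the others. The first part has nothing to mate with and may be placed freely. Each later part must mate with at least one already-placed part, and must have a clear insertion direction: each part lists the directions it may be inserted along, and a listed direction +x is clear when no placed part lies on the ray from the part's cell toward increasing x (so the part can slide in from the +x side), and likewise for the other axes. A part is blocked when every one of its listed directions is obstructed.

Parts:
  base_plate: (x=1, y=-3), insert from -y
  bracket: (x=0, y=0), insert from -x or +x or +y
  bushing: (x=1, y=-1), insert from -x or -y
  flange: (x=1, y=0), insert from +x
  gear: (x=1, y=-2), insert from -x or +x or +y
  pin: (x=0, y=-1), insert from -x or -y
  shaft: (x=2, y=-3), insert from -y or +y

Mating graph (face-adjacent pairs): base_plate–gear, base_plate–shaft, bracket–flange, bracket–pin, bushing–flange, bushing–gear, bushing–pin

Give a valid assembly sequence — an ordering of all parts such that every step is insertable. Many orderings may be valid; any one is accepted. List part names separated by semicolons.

bushing; gear; pin; bracket; flange; base_plate; shaft

1. bushing@(1, -1) [-x clear] — {bushing}
2. gear@(1, -2) [-x clear] — {bushing, gear}
3. pin@(0, -1) [-x clear] — {bushing, gear, pin}
4. bracket@(0, 0) [-x clear] — {bracket, bushing, gear, pin}
5. flange@(1, 0) [+x clear] — {bracket, bushing, flange, gear, pin}
6. base_plate@(1, -3) [-y clear] — {base_plate, bracket, bushing, flange, gear, pin}
7. shaft@(2, -3) [-y clear] — {base_plate, bracket, bushing, flange, gear, pin, shaft}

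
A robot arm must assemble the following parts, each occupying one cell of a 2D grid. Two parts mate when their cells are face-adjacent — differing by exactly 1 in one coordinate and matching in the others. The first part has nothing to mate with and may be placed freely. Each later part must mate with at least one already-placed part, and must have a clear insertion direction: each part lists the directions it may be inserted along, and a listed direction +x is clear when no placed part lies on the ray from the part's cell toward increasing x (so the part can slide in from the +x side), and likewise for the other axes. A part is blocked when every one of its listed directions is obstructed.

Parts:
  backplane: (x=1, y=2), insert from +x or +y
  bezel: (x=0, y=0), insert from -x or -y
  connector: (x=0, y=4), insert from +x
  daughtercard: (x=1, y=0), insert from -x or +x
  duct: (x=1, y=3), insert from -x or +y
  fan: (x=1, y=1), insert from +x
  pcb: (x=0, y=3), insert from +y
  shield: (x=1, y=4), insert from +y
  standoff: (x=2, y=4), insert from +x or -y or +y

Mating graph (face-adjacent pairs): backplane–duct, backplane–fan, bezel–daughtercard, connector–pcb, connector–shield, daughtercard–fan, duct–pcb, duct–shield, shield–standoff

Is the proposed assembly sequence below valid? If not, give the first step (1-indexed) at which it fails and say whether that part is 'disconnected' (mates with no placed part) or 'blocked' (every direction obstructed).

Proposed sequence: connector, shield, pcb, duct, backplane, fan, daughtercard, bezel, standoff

1. connector@(0, 4) [+x clear] — {connector}
2. shield@(1, 4) [+y clear] — {connector, shield}
3. pcb@(0, 3) — +y all obstructed ⇒ blocked

Invalid at step 3 (blocked)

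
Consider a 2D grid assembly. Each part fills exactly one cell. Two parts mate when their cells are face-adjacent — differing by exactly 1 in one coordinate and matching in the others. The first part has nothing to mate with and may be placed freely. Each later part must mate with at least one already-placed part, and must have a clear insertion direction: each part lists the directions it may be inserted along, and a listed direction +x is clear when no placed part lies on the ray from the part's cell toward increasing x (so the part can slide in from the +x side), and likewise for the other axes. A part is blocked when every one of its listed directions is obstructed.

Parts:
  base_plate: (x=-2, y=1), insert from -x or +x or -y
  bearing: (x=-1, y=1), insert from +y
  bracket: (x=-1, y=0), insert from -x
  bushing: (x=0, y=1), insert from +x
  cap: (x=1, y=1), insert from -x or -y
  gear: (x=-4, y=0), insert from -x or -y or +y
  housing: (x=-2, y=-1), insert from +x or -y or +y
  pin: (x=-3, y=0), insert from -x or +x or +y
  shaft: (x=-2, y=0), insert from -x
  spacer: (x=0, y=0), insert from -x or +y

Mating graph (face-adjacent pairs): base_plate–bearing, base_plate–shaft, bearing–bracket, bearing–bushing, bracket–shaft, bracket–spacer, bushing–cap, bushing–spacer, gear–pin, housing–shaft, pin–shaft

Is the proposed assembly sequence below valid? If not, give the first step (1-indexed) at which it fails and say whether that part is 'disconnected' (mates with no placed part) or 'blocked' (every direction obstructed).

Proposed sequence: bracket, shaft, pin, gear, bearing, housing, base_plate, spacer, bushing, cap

1. bracket@(-1, 0) [-x clear] — {bracket}
2. shaft@(-2, 0) [-x clear] — {bracket, shaft}
3. pin@(-3, 0) [-x clear] — {bracket, pin, shaft}
4. gear@(-4, 0) [-x clear] — {bracket, gear, pin, shaft}
5. bearing@(-1, 1) [+y clear] — {bearing, bracket, gear, pin, shaft}
6. housing@(-2, -1) [+x clear] — {bearing, bracket, gear, housing, pin, shaft}
7. base_plate@(-2, 1) [-x clear] — {base_plate, bearing, bracket, gear, housing, pin, shaft}
8. spacer@(0, 0) [+y clear] — {base_plate, bearing, bracket, gear, housing, pin, shaft, spacer}
9. bushing@(0, 1) [+x clear] — {base_plate, bearing, bracket, bushing, gear, housing, pin, shaft, spacer}
10. cap@(1, 1) [-y clear] — {base_plate, bearing, bracket, bushing, cap, gear, housing, pin, shaft, spacer}

Valid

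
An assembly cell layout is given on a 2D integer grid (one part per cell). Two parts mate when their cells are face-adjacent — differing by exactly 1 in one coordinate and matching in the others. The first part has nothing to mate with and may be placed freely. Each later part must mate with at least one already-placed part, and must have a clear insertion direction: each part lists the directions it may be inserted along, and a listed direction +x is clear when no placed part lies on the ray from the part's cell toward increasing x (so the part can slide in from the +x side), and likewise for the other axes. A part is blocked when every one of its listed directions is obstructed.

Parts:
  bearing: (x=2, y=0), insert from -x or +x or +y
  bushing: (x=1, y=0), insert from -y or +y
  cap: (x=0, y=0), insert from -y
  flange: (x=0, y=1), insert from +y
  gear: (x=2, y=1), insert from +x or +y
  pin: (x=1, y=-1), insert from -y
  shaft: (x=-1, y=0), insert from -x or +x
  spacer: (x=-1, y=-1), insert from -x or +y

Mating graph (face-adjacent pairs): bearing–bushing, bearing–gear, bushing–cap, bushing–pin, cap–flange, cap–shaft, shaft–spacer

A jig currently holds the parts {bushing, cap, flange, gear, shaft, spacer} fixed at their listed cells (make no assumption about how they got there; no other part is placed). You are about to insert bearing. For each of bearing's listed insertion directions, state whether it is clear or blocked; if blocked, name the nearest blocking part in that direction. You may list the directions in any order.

-x: nearest on ray is bushing@(1, 0) ⇒ blocked
+x: ray from bearing(2, 0) has no placed part ⇒ clear
+y: nearest on ray is gear@(2, 1) ⇒ blocked

+x: clear; +y: blocked by gear; -x: blocked by bushing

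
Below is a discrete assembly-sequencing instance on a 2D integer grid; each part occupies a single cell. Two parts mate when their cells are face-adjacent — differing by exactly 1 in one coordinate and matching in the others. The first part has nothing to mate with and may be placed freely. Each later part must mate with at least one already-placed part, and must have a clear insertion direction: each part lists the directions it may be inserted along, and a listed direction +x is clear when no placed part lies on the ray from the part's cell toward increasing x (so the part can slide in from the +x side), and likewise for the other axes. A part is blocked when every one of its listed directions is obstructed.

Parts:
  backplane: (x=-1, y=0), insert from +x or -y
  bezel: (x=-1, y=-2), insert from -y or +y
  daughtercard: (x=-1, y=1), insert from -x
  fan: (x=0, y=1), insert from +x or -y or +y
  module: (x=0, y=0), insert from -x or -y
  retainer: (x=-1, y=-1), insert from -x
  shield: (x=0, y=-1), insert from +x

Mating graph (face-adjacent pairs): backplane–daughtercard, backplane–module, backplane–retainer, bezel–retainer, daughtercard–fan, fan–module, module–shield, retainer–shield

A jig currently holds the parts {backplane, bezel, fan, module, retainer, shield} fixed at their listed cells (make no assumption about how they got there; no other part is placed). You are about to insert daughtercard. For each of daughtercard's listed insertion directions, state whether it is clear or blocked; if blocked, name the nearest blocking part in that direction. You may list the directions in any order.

-x: ray from daughtercard(-1, 1) has no placed part ⇒ clear

-x: clear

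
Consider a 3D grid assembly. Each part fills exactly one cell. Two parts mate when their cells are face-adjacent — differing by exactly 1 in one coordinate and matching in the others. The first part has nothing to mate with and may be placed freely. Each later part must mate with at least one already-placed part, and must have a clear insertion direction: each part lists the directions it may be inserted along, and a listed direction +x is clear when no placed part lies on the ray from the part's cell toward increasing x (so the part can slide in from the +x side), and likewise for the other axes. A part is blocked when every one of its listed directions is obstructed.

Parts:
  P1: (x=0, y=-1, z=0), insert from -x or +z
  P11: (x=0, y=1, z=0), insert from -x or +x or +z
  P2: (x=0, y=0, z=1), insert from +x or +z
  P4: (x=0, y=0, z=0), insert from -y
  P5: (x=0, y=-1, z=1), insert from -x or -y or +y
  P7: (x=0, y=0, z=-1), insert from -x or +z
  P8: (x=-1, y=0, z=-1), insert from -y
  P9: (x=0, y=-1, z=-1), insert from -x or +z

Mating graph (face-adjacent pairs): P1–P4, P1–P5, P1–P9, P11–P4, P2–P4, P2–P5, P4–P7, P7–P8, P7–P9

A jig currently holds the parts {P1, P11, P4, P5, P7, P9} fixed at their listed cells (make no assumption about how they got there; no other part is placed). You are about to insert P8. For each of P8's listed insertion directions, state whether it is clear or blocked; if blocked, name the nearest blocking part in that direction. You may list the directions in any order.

-y: ray from P8(-1, 0, -1) has no placed part ⇒ clear

-y: clear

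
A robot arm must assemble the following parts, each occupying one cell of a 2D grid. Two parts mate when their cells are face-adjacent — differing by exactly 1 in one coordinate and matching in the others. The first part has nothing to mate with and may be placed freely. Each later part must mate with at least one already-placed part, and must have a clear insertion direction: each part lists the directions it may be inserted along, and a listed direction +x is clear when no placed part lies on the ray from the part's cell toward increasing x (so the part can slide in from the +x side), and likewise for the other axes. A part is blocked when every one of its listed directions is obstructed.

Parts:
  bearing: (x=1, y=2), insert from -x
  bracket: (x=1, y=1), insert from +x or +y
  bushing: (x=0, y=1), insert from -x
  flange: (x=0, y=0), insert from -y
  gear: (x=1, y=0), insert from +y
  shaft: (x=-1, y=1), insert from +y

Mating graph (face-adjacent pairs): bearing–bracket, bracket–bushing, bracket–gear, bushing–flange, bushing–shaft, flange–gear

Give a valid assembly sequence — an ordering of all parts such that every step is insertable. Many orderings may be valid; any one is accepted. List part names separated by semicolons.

bushing; shaft; flange; gear; bracket; bearing

1. bushing@(0, 1) [-x clear] — {bushing}
2. shaft@(-1, 1) [+y clear] — {bushing, shaft}
3. flange@(0, 0) [-y clear] — {bushing, flange, shaft}
4. gear@(1, 0) [+y clear] — {bushing, flange, gear, shaft}
5. bracket@(1, 1) [+x clear] — {bracket, bushing, flange, gear, shaft}
6. bearing@(1, 2) [-x clear] — {bearing, bracket, bushing, flange, gear, shaft}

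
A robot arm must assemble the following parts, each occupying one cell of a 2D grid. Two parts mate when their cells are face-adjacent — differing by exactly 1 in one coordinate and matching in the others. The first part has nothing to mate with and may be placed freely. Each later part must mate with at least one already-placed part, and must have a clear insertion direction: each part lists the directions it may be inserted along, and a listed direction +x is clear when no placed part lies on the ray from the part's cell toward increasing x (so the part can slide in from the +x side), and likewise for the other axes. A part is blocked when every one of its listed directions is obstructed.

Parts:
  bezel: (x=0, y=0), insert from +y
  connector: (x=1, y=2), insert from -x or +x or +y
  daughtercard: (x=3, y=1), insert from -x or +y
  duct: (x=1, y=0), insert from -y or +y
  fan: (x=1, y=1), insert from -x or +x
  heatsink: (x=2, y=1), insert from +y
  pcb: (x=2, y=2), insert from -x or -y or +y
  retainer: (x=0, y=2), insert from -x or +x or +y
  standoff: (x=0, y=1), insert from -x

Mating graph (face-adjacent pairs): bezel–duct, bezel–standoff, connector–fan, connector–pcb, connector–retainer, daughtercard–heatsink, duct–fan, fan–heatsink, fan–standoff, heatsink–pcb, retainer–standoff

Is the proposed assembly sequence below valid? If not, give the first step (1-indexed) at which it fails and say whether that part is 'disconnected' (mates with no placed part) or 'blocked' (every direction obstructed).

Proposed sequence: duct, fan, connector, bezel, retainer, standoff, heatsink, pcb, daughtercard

1. duct@(1, 0) [-y clear] — {duct}
2. fan@(1, 1) [-x clear] — {duct, fan}
3. connector@(1, 2) [-x clear] — {connector, duct, fan}
4. bezel@(0, 0) [+y clear] — {bezel, connector, duct, fan}
5. retainer@(0, 2) [-x clear] — {bezel, connector, duct, fan, retainer}
6. standoff@(0, 1) [-x clear] — {bezel, connector, duct, fan, retainer, standoff}
7. heatsink@(2, 1) [+y clear] — {bezel, connector, duct, fan, heatsink, retainer, standoff}
8. pcb@(2, 2) [+y clear] — {bezel, connector, duct, fan, heatsink, pcb, retainer, standoff}
9. daughtercard@(3, 1) [+y clear] — {bezel, connector, daughtercard, duct, fan, heatsink, pcb, retainer, standoff}

Valid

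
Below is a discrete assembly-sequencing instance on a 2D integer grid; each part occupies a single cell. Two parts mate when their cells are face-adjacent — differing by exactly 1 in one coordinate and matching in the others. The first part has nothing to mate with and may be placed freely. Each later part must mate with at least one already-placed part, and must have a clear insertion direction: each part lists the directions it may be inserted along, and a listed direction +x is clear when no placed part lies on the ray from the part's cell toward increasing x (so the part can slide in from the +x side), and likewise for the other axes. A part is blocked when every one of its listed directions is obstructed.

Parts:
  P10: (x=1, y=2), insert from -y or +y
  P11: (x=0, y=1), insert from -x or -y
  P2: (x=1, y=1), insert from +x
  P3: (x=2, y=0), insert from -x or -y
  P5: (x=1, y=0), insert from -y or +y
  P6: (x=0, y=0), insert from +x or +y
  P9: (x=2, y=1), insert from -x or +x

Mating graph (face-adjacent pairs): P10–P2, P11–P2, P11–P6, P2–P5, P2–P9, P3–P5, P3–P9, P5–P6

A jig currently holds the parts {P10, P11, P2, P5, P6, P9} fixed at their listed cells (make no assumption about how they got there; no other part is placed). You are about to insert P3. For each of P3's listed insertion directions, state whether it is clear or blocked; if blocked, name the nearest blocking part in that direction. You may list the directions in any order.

-x: blocked by P5; -y: clear

-x: nearest on ray is P5@(1, 0) ⇒ blocked
-y: ray from P3(2, 0) has no placed part ⇒ clear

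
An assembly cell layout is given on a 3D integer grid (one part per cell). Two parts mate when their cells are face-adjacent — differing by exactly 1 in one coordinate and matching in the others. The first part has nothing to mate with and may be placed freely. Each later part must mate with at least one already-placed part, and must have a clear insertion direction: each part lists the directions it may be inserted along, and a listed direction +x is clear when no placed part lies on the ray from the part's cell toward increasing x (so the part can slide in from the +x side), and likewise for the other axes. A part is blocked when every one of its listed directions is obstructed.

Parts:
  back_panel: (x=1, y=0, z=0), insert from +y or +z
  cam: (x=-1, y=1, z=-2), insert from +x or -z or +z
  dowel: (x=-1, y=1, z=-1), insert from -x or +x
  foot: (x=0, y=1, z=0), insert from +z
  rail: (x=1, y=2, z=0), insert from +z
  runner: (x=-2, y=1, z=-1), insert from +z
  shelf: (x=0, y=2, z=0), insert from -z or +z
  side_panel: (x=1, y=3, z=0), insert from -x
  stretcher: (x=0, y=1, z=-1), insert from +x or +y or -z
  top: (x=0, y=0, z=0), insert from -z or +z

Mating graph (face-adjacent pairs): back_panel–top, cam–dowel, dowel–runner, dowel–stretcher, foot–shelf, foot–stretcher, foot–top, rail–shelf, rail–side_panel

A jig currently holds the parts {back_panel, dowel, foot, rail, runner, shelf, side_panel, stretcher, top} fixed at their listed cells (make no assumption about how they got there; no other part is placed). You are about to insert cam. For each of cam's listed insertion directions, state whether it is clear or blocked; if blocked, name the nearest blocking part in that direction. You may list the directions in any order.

+x: ray from cam(-1, 1, -2) has no placed part ⇒ clear
-z: ray from cam(-1, 1, -2) has no placed part ⇒ clear
+z: nearest on ray is dowel@(-1, 1, -1) ⇒ blocked

+x: clear; +z: blocked by dowel; -z: clear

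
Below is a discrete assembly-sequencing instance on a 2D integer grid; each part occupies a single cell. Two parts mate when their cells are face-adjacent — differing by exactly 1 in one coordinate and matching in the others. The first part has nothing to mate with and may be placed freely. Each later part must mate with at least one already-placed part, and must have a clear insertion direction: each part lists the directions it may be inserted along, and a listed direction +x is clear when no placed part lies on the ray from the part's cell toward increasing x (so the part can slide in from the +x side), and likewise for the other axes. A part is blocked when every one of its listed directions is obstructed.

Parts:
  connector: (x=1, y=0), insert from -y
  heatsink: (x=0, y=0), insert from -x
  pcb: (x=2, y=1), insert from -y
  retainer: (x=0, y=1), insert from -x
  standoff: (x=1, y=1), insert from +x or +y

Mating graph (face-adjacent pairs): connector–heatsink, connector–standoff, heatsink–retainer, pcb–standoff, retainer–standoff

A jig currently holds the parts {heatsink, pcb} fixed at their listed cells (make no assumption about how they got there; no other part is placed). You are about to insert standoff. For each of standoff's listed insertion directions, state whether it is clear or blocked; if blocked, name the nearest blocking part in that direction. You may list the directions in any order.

+x: blocked by pcb; +y: clear

+x: nearest on ray is pcb@(2, 1) ⇒ blocked
+y: ray from standoff(1, 1) has no placed part ⇒ clear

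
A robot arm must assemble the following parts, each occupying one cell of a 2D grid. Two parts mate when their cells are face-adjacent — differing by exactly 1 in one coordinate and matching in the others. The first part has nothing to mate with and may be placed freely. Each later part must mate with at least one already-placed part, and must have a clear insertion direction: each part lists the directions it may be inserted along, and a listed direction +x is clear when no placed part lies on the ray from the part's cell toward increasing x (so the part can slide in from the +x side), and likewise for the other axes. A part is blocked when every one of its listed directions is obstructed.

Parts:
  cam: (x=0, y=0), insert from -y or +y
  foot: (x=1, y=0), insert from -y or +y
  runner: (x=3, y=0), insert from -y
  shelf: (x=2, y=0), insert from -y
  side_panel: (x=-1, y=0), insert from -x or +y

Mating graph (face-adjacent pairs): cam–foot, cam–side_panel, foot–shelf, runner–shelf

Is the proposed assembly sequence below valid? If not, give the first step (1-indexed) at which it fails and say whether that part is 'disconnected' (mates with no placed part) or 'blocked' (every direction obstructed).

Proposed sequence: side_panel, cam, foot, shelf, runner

1. side_panel@(-1, 0) [-x clear] — {side_panel}
2. cam@(0, 0) [-y clear] — {cam, side_panel}
3. foot@(1, 0) [-y clear] — {cam, foot, side_panel}
4. shelf@(2, 0) [-y clear] — {cam, foot, shelf, side_panel}
5. runner@(3, 0) [-y clear] — {cam, foot, runner, shelf, side_panel}

Valid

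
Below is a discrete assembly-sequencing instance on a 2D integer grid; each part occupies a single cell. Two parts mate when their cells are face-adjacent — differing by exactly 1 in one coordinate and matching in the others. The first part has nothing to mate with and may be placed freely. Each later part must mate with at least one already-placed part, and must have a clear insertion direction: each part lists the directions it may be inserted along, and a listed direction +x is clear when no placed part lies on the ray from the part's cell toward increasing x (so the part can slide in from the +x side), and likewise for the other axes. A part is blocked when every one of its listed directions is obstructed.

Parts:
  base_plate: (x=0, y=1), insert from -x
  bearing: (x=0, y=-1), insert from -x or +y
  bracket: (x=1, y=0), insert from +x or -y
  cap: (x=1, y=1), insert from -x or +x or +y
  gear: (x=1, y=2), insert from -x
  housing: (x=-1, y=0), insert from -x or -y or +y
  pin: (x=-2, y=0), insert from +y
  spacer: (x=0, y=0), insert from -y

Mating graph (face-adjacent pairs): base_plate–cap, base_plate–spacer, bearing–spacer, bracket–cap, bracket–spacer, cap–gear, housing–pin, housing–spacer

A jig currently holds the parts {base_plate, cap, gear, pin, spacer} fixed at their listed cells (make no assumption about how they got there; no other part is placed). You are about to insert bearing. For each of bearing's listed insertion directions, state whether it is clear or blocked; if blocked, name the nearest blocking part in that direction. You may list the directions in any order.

-x: ray from bearing(0, -1) has no placed part ⇒ clear
+y: nearest on ray is spacer@(0, 0) ⇒ blocked

+y: blocked by spacer; -x: clear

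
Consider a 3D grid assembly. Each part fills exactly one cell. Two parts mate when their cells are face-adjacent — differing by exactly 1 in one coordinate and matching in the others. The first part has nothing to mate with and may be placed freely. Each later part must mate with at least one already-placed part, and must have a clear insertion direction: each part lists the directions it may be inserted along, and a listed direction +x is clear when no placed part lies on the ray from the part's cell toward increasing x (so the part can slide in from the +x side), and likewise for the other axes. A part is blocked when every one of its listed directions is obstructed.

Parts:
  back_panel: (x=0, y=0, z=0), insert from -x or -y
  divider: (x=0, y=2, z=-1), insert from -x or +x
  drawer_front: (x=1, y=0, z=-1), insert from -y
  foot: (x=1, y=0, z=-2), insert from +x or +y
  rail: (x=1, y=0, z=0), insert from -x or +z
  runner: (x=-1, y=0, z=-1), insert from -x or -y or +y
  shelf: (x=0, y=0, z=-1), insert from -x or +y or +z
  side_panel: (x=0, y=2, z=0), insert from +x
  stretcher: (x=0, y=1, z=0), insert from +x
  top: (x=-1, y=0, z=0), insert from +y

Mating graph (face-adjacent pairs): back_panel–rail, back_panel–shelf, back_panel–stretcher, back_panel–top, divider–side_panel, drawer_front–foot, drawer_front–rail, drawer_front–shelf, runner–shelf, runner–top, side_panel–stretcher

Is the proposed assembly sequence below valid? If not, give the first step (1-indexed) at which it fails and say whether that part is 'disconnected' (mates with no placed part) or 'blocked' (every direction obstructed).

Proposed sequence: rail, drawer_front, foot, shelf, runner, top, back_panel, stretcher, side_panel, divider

1. rail@(1, 0, 0) [-x clear] — {rail}
2. drawer_front@(1, 0, -1) [-y clear] — {drawer_front, rail}
3. foot@(1, 0, -2) [+x clear] — {drawer_front, foot, rail}
4. shelf@(0, 0, -1) [-x clear] — {drawer_front, foot, rail, shelf}
5. runner@(-1, 0, -1) [-x clear] — {drawer_front, foot, rail, runner, shelf}
6. top@(-1, 0, 0) [+y clear] — {drawer_front, foot, rail, runner, shelf, top}
7. back_panel@(0, 0, 0) [-y clear] — {back_panel, drawer_front, foot, rail, runner, shelf, top}
8. stretcher@(0, 1, 0) [+x clear] — {back_panel, drawer_front, foot, rail, runner, shelf, stretcher, top}
9. side_panel@(0, 2, 0) [+x clear] — {back_panel, drawer_front, foot, rail, runner, shelf, side_panel, stretcher, top}
10. divider@(0, 2, -1) [-x clear] — {back_panel, divider, drawer_front, foot, rail, runner, shelf, side_panel, stretcher, top}

Valid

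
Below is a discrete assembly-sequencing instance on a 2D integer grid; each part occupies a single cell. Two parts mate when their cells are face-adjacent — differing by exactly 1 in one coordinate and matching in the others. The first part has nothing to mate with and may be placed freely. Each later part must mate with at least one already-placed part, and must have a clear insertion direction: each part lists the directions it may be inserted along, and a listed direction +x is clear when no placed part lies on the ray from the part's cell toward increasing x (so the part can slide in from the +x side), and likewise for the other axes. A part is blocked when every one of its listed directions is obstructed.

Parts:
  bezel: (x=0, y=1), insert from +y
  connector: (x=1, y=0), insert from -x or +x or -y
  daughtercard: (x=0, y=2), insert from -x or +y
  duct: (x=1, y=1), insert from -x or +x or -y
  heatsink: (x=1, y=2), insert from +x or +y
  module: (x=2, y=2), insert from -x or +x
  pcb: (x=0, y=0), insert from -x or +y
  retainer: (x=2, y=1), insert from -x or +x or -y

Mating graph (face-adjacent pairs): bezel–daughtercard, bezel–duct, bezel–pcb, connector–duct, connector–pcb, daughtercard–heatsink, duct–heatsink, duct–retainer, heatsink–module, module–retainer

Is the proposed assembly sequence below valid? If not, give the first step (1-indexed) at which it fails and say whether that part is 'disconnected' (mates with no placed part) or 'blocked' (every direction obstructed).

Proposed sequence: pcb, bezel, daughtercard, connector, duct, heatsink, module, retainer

Valid

1. pcb@(0, 0) [-x clear] — {pcb}
2. bezel@(0, 1) [+y clear] — {bezel, pcb}
3. daughtercard@(0, 2) [-x clear] — {bezel, daughtercard, pcb}
4. connector@(1, 0) [+x clear] — {bezel, connector, daughtercard, pcb}
5. duct@(1, 1) [+x clear] — {bezel, connector, daughtercard, duct, pcb}
6. heatsink@(1, 2) [+x clear] — {bezel, connector, daughtercard, duct, heatsink, pcb}
7. module@(2, 2) [+x clear] — {bezel, connector, daughtercard, duct, heatsink, module, pcb}
8. retainer@(2, 1) [+x clear] — {bezel, connector, daughtercard, duct, heatsink, module, pcb, retainer}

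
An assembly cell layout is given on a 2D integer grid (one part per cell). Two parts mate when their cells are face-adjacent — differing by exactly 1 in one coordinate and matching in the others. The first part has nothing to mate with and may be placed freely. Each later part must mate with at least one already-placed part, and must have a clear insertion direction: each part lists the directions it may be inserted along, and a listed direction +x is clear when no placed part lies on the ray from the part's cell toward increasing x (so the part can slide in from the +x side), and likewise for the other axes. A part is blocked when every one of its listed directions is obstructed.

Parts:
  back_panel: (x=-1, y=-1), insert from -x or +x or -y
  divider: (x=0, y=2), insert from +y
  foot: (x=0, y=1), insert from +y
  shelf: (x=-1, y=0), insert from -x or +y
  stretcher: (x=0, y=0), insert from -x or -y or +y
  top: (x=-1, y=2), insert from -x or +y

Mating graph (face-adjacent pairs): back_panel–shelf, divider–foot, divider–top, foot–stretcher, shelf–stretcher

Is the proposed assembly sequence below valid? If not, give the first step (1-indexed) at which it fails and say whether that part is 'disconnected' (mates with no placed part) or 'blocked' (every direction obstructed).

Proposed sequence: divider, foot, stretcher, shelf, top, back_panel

Invalid at step 2 (blocked)

1. divider@(0, 2) [+y clear] — {divider}
2. foot@(0, 1) — +y all obstructed ⇒ blocked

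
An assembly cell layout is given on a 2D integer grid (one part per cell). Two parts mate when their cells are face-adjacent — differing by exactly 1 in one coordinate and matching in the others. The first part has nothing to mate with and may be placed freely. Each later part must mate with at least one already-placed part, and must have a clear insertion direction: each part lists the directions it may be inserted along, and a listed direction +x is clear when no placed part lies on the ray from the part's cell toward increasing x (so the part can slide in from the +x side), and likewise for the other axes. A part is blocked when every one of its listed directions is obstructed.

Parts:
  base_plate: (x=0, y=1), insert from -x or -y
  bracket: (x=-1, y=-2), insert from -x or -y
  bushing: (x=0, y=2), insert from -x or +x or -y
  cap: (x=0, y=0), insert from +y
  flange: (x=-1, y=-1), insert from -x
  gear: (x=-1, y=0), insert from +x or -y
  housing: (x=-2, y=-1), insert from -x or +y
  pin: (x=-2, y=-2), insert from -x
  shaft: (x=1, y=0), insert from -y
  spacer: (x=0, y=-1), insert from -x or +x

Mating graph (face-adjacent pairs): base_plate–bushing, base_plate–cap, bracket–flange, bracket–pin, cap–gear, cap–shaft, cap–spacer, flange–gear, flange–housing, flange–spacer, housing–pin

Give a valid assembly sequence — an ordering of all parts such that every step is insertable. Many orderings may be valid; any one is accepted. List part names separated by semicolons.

1. spacer@(0, -1) [-x clear] — {spacer}
2. flange@(-1, -1) [-x clear] — {flange, spacer}
3. gear@(-1, 0) [+x clear] — {flange, gear, spacer}
4. cap@(0, 0) [+y clear] — {cap, flange, gear, spacer}
5. shaft@(1, 0) [-y clear] — {cap, flange, gear, shaft, spacer}
6. base_plate@(0, 1) [-x clear] — {base_plate, cap, flange, gear, shaft, spacer}
7. housing@(-2, -1) [-x clear] — {base_plate, cap, flange, gear, housing, shaft, spacer}
8. pin@(-2, -2) [-x clear] — {base_plate, cap, flange, gear, housing, pin, shaft, spacer}
9. bushing@(0, 2) [-x clear] — {base_plate, bushing, cap, flange, gear, housing, pin, shaft, spacer}
10. bracket@(-1, -2) [-y clear] — {base_plate, bracket, bushing, cap, flange, gear, housing, pin, shaft, spacer}

spacer; flange; gear; cap; shaft; base_plate; housing; pin; bushing; bracket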